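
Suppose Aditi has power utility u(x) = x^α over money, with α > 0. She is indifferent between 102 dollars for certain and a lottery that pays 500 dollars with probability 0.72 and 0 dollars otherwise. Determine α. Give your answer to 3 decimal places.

The lottery's expected utility is 0.72·u(500) + 0.28·u(0) = 0.72·500^α (since u(0) = 0 for α > 0).
Setting u(102) equal to that: 102^α = 0.72·500^α ⇒ (102/500)^α = 0.72.
Taking logs: α·ln(102/500) = ln(0.72), so α = -0.328504 / -1.589635 ≈ 0.207.

α ≈ 0.207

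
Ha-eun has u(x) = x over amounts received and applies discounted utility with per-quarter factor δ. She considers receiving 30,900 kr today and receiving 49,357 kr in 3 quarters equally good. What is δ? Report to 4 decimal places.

The payoff in 3 quarters is discounted by δ^3, so u(30900) = δ^3·u(49357) and δ^3 = u(30900)/u(49357).
With u(x) = x: δ^3 = 30900/49357 = 0.62605.
So δ = 0.62605^(1/3) ≈ 0.8555.

δ ≈ 0.8555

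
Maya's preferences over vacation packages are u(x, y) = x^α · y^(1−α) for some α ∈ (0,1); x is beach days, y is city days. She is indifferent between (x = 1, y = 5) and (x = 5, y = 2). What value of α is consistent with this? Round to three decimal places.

α ≈ 0.363

The Cobb–Douglas utilities coincide, so 1^α·5^(1−α) = 5^α·2^(1−α).
Rearrange to (1/5)^α = (2/5)^(1−α) and take logs: α·-1.609438 = (1−α)·-0.916291.
With A = -1.609438 and B = -0.916291: α·A = (1−α)·B, so α = B/(A+B) = -0.916291/-2.525729 ≈ 0.363.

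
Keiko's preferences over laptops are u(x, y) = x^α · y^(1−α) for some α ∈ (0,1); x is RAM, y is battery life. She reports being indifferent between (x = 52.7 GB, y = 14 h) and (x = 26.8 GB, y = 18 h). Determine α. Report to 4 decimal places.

The Cobb–Douglas utilities coincide, so 52.7^α·14^(1−α) = 26.8^α·18^(1−α).
Rearrange to (52.7/26.8)^α = (18/14)^(1−α) and take logs: α·0.6762136 = (1−α)·0.2513144.
With A = 0.6762136 and B = 0.2513144: α·A = (1−α)·B, so α = B/(A+B) = 0.2513144/0.9275280 ≈ 0.2710.

α ≈ 0.2710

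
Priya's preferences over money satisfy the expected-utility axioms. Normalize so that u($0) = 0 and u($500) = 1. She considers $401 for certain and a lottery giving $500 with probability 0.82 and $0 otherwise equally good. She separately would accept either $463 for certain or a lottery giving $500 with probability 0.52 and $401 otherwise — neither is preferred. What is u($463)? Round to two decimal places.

From the first indifference, u($401) = 0.82·u($500) + 0.18·u($0) = 0.82·1 + 0.18·0 = 0.82.
The second indifference gives u($463) = 0.52·u($500) + 0.48·u($401) = 0.52·1.00 + 0.48·0.82 = 0.9136.

0.91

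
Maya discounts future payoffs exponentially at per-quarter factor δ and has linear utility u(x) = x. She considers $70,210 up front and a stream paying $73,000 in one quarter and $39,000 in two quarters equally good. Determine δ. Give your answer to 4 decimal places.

Present value of the stream is 73000·δ + 39000·δ². Indifference gives 73000δ + 39000δ² = 70210.
That is, 39000δ² + 73000δ − 70210 = 0, a quadratic in δ.
By the quadratic formula (taking the positive root), δ = (−73000 + √16281760000.00) / 78000 ≈ 0.7000.

δ ≈ 0.7000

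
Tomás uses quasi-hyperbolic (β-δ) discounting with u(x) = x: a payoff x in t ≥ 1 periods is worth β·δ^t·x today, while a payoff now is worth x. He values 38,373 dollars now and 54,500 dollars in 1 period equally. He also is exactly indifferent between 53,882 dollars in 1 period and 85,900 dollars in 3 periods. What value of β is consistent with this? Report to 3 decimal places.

From the later pair, β·δ^1·53882 = β·δ^3·85900; dividing through, δ^2 = 53882/85900 = 0.62726, so δ = 0.79200.
Substituting δ into 38373 = β·δ·54500: β = 38373/(43164.009) ≈ 0.889.

β ≈ 0.889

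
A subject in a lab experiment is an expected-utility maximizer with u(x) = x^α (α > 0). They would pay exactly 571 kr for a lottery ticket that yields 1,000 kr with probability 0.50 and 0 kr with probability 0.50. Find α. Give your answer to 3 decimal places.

α ≈ 1.237

EU(lottery) = 0.50·1000^α + 0.50·0 = 0.50·1000^α.
Indifference: 571^α = 0.50·1000^α, so (571/1000)^α = 0.50.
Taking logs: α·ln(571/1000) = ln(0.50), so α = -0.693147 / -0.560366 ≈ 1.237.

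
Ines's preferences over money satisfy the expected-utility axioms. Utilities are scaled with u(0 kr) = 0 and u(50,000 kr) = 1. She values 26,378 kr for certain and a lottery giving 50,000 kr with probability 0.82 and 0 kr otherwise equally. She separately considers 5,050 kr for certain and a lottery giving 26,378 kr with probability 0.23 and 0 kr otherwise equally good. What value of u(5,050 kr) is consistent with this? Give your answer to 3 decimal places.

0.189

The first gamble pins u(26,378 kr): it must equal 0.82·1 + 0.18·0 = 0.82.
The second indifference gives u(5,050 kr) = 0.23·u(26,378 kr) + 0.77·u(0 kr) = 0.23·0.82 + 0.77·0.00 = 0.1886.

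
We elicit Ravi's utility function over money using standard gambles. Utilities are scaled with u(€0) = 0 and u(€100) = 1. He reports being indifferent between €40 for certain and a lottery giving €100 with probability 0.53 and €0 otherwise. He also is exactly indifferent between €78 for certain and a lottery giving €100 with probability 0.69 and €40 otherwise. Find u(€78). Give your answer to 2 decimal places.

First, u(€40) = 0.53·u(€100) + 0.47·u(€0) = 0.53.
Chaining: u(€78) = 0.69·1.00 + 0.31·0.53 = 0.8543.

0.85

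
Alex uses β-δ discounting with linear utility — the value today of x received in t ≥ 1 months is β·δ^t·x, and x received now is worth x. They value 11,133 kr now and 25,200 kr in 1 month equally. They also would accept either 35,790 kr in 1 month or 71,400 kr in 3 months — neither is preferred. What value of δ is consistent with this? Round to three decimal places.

δ ≈ 0.708

The second indifference involves only future payoffs, so β cancels: β·δ^1·35790 = β·δ^3·71400, giving δ^2 = 35790/71400 = 0.50126, so δ = 0.70800.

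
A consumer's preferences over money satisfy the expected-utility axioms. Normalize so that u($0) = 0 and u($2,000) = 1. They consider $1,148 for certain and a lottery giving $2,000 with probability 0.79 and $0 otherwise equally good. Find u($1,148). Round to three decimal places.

0.790

The indifference gives u($1,148) = 0.79·u($2,000) + 0.21·u($0) = 0.79·1 + 0.21·0 = 0.79.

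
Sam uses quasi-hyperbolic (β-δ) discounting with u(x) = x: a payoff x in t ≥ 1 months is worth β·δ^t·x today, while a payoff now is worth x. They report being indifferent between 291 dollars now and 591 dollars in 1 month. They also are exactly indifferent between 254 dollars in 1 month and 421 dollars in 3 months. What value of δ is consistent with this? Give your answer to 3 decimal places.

From the later pair, β·δ^1·254 = β·δ^3·421; dividing through, δ^2 = 254/421 = 0.60333, so δ = 0.77674.

δ ≈ 0.777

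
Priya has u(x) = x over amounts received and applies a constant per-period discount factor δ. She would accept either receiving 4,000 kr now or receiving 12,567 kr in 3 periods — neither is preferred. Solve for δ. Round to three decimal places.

δ ≈ 0.683

Equating discounted utilities: u(4000) = δ^3·u(12567) ⇒ δ^3 = u(4000)/u(12567).
With u(x) = x: δ^3 = 4000/12567 = 0.31829.
Hence δ = (0.31829)^(1/3) = 0.68277.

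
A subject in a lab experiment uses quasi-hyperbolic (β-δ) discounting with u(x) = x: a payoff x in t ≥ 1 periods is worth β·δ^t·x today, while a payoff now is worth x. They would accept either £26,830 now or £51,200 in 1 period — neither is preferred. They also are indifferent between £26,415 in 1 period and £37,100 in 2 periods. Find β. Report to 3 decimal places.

From the later pair, β·δ^1·26415 = β·δ^2·37100; dividing through, δ = 26415/37100 = 0.71199.
Now use the now-vs-future pair: 26830 = β·δ·51200 gives β = 26830/(0.71199·51200) ≈ 0.736.

β ≈ 0.736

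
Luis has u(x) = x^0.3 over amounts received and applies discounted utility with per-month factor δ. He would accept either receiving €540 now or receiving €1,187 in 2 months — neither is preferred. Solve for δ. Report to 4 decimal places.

Indifference means u(540) = δ^2 · u(1187), so δ^2 = u(540)/u(1187).
Since u(x) = x^0.3, δ^2 = (540/1187)^0.3 = 0.45493^0.3 = 0.78956.
Taking the square root: δ = 0.78956^(1/2) ≈ 0.8886.

δ ≈ 0.8886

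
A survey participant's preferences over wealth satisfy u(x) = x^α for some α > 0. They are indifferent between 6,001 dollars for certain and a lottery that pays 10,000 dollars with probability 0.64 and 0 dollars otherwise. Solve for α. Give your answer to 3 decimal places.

α ≈ 0.874

Since u(0) = 0, the lottery's EU is 0.64·10000^α.
Setting u(6001) equal to that: 6001^α = 0.64·10000^α ⇒ (6001/10000)^α = 0.64.
Take logs: α = ln 0.64 / ln(6001/10000) ≈ 0.87394.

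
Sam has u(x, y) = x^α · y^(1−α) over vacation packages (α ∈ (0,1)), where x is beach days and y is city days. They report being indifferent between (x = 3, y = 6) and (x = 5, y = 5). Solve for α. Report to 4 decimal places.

Set the two utilities equal: 3^α·6^(1−α) = 5^α·5^(1−α).
Taking logs: α·ln 3 + (1−α)·ln 6 = α·ln 5 + (1−α)·ln 5, i.e. α·-0.5108256 = (1−α)·-0.1823216.
So α/(1−α) = (-0.1823216)/(-0.5108256) = 0.3569156, and α = 0.3569156/1.3569156 ≈ 0.2630.

α ≈ 0.2630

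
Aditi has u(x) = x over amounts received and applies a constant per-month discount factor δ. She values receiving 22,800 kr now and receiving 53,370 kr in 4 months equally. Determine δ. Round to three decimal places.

Indifference means u(22800) = δ^4 · u(53370), so δ^4 = u(22800)/u(53370).
With u(x) = x: δ^4 = 22800/53370 = 0.42721.
Taking the 4th root: δ = 0.42721^(1/4) ≈ 0.808.

δ ≈ 0.808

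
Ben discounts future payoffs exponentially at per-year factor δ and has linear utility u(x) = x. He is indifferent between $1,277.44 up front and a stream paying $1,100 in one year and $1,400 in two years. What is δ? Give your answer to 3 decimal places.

δ ≈ 0.640

Equating present values: 1277.44 = 1100δ + 1400δ².
Rearranged: 1400δ² + 1100δ − 1277.44 = 0.
δ = (−1100 + √(1100² + 4·1400·1277.44)) / (2·1400) = (−1100 + √8363664.00) / 2800 ≈ 0.640.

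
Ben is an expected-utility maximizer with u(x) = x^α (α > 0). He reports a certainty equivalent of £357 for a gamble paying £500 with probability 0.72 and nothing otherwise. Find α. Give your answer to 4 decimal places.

The lottery's expected utility is 0.72·u(500) + 0.28·u(0) = 0.72·500^α (since u(0) = 0 for α > 0).
Indifference: 357^α = 0.72·500^α, so (357/500)^α = 0.72.
Take logs: α = ln 0.72 / ln(357/500) ≈ 0.975159.

α ≈ 0.9752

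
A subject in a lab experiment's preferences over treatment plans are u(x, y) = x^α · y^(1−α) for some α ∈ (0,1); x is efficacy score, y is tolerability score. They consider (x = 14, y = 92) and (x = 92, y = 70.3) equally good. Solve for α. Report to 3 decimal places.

Indifference: 14^α · 92^(1−α) = 92^α · 70.3^(1−α).
(14/92)^α = (70.3/92)^(1−α); take logs: α·ln(14/92) = (1−α)·ln(70.3/92), i.e. α·-1.882731 = (1−α)·-0.269017.
So α/(1−α) = (-0.269017)/(-1.882731) = 0.142887, and α = 0.142887/1.142887 ≈ 0.125.

α ≈ 0.125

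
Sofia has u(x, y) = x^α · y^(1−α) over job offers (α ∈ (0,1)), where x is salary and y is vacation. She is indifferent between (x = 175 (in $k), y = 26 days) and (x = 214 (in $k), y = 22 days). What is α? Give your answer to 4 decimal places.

Set the two utilities equal: 175^α·26^(1−α) = 214^α·22^(1−α).
Taking logs: α·ln 175 + (1−α)·ln 26 = α·ln 214 + (1−α)·ln 22, i.e. α·-0.2011900 = (1−α)·-0.1670541.
With A = -0.2011900 and B = -0.1670541: α·A = (1−α)·B, so α = B/(A+B) = -0.1670541/-0.3682441 ≈ 0.4537.

α ≈ 0.4537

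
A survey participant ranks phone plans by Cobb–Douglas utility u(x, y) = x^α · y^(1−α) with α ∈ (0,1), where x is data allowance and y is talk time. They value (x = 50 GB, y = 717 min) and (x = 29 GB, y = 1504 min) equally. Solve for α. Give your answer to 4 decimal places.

α ≈ 0.5763

The Cobb–Douglas utilities coincide, so 50^α·717^(1−α) = 29^α·1504^(1−α).
Rearrange to (50/29)^α = (1504/717)^(1−α) and take logs: α·0.5447272 = (1−α)·0.7408077.
So α/(1−α) = (0.7408077)/(0.5447272) = 1.3599609, and α = 1.3599609/2.3599609 ≈ 0.5763.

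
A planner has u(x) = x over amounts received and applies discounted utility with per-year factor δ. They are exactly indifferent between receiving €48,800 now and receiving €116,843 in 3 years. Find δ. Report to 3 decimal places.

δ ≈ 0.747

Indifference means u(48800) = δ^3 · u(116843), so δ^3 = u(48800)/u(116843).
With u(x) = x: δ^3 = 48800/116843 = 0.41765.
Taking the cube root: δ = 0.41765^(1/3) ≈ 0.747.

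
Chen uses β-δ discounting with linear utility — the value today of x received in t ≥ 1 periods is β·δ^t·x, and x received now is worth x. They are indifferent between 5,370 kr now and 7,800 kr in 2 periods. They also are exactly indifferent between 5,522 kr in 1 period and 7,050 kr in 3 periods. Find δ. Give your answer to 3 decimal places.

δ ≈ 0.885

The second indifference involves only future payoffs, so β cancels: β·δ^1·5522 = β·δ^3·7050, giving δ^2 = 5522/7050 = 0.78326, so δ = 0.88502.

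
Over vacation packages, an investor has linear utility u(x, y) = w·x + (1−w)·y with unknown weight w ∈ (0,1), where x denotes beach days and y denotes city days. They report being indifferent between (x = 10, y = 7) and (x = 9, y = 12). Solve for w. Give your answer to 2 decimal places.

w = 0.83

Indifference: w·10 + (1−w)·7 = w·9 + (1−w)·12.
Collecting terms: w·1 = (1−w)·5.
Hence w = 5/(1+5) = 5/6 = 0.83.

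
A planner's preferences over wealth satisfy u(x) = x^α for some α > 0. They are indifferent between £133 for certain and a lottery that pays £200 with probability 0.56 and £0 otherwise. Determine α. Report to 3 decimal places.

α ≈ 1.421

The lottery's expected utility is 0.56·u(200) + 0.44·u(0) = 0.56·200^α (since u(0) = 0 for α > 0).
Indifference: 133^α = 0.56·200^α, so (133/200)^α = 0.56.
Take logs: α = ln 0.56 / ln(133/200) ≈ 1.42123.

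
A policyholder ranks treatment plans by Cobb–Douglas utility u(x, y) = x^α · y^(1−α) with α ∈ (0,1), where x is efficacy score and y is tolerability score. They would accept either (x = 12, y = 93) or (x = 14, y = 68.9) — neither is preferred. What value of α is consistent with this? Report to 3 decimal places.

α ≈ 0.661

Indifference: 12^α · 93^(1−α) = 14^α · 68.9^(1−α).
Rearrange to (12/14)^α = (68.9/93)^(1−α) and take logs: α·-0.154151 = (1−α)·-0.299943.
Thus α·(-0.454094) = -0.299943, so α = -0.299943/-0.454094 ≈ 0.661.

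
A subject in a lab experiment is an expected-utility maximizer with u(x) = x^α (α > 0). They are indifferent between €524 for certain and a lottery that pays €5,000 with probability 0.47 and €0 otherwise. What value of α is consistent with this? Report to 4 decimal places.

The lottery's expected utility is 0.47·u(5000) + 0.53·u(0) = 0.47·5000^α (since u(0) = 0 for α > 0).
Equating: 524^α = 0.47·5000^α, i.e. 0.1048^α = 0.47.
Taking logs: α·ln(524/5000) = ln(0.47), so α = -0.7550226 / -2.2557015 ≈ 0.3347.

α ≈ 0.3347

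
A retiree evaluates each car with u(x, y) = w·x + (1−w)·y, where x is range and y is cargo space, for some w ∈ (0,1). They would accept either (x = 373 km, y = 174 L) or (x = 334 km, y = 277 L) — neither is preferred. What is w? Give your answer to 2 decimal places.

w = 0.73

u(373,174) = u(334,277) means w·373 + (1−w)·174 = w·334 + (1−w)·277.
Collecting terms: w·39 = (1−w)·103.
The marginal rate of substitution is 103/39, so w = 103/(39+103) = 0.73.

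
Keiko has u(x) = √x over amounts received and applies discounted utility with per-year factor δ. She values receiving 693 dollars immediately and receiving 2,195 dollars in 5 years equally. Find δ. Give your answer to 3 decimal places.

Indifference means u(693) = δ^5 · u(2195), so δ^5 = u(693)/u(2195).
Since u(x) = √x, δ^5 = √(693/2195) = 0.56189.
Hence δ = (0.56189)^(1/5) = 0.89111.

δ ≈ 0.891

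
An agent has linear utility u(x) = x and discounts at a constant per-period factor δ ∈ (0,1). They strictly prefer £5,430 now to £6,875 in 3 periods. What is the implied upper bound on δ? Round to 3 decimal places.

Comparing present values: 5430 > δ^3·6875.
Dividing by 6875: δ^3 < 0.78982. Both sides are positive, so the cube root keeps the direction.
δ < 0.78982^(1/3) = 0.924.

δ < 0.924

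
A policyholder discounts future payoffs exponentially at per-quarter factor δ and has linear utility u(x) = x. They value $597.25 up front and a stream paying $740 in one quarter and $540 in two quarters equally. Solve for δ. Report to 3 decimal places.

Present value of the stream is 740·δ + 540·δ². Indifference gives 740δ + 540δ² = 597.25.
Rearranged: 540δ² + 740δ − 597.25 = 0.
By the quadratic formula (taking the positive root), δ = (−740 + √1837660.00) / 1080 ≈ 0.570.

δ ≈ 0.570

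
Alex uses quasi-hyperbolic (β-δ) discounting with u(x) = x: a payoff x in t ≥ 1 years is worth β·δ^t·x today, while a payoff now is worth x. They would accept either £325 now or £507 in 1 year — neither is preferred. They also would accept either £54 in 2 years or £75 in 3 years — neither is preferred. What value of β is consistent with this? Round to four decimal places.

β ≈ 0.8903

From the later pair, β·δ^2·54 = β·δ^3·75; dividing through, δ = 54/75 = 0.72000.
The first indifference: 325 = β·δ·507, so β = 325/(δ·507) = 325/(0.72000·507) ≈ 0.8903.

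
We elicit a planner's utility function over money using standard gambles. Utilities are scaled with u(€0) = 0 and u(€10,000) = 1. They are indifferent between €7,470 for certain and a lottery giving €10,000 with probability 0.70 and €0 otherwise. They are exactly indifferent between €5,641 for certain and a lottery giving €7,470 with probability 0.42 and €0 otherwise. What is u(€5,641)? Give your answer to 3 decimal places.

The first gamble pins u(€7,470): it must equal 0.70·1 + 0.30·0 = 0.70.
Then u(€5,641) = 0.42·u(€7,470) + 0.58·u(€0) = 0.42·0.70 + 0.58·0.00 = 0.2940.

0.294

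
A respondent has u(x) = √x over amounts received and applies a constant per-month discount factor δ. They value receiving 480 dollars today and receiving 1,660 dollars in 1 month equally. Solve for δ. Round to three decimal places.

Indifference means u(480) = δ · u(1660), so δ = u(480)/u(1660).
With u(x) = √x: δ = √480/√1660 = √(480/1660) = 0.53773.

δ ≈ 0.538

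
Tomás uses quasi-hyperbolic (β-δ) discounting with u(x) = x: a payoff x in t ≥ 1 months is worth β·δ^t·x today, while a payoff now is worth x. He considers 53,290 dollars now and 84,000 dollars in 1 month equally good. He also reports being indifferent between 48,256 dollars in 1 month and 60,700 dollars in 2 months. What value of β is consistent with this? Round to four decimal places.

β ≈ 0.7980

Both payoffs in the second observation are in the future, so β drops out: δ^1·48256 = δ^2·60700 ⇒ δ = 48256/60700 = 0.79499.
Substituting δ into 53290 = β·δ·84000: β = 53290/(66779.308) ≈ 0.7980.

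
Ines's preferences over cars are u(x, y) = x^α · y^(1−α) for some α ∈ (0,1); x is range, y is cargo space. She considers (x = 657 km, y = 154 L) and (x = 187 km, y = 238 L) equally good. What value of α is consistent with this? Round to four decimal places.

The Cobb–Douglas utilities coincide, so 657^α·154^(1−α) = 187^α·238^(1−α).
Rearrange to (657/187)^α = (238/154)^(1−α) and take logs: α·1.2565754 = (1−α)·0.4353181.
So α/(1−α) = (0.4353181)/(1.2565754) = 0.3464321, and α = 0.3464321/1.3464321 ≈ 0.2573.

α ≈ 0.2573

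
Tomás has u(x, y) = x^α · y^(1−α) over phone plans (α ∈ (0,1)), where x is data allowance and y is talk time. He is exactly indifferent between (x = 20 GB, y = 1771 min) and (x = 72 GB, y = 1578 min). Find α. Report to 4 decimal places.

α ≈ 0.0826

The Cobb–Douglas utilities coincide, so 20^α·1771^(1−α) = 72^α·1578^(1−α).
Rearrange to (20/72)^α = (1578/1771)^(1−α) and take logs: α·-1.2809338 = (1−α)·-0.1153861.
With A = -1.2809338 and B = -0.1153861: α·A = (1−α)·B, so α = B/(A+B) = -0.1153861/-1.3963199 ≈ 0.0826.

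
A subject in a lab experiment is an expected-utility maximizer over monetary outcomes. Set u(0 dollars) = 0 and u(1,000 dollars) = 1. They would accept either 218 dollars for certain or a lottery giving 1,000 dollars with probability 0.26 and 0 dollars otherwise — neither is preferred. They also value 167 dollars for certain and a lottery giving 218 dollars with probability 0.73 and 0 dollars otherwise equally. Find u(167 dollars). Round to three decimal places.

First, u(218 dollars) = 0.26·u(1,000 dollars) + 0.74·u(0 dollars) = 0.26.
Then u(167 dollars) = 0.73·u(218 dollars) + 0.27·u(0 dollars) = 0.73·0.26 + 0.27·0.00 = 0.1898.

0.190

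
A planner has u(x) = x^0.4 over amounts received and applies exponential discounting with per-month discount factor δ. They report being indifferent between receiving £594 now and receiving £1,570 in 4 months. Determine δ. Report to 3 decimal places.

Equating discounted utilities: u(594) = δ^4·u(1570) ⇒ δ^4 = u(594)/u(1570).
Since u(x) = x^0.4, δ^4 = (594/1570)^0.4 = 0.37834^0.4 = 0.67788.
So δ = 0.67788^(1/4) ≈ 0.907.

δ ≈ 0.907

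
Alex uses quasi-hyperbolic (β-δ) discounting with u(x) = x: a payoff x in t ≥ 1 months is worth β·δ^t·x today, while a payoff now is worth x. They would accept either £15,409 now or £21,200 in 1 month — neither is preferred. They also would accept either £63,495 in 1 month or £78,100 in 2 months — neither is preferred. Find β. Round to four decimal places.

β ≈ 0.8940

The second indifference involves only future payoffs, so β cancels: β·δ^1·63495 = β·δ^2·78100, giving δ = 63495/78100 = 0.81300.
Now use the now-vs-future pair: 15409 = β·δ·21200 gives β = 15409/(0.81300·21200) ≈ 0.8940.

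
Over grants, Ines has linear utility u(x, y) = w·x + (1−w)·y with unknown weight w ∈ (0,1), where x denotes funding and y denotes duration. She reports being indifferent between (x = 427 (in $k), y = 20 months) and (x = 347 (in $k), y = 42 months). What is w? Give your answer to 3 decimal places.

w = 0.216

u(427,20) = u(347,42) means w·427 + (1−w)·20 = w·347 + (1−w)·42.
Rearranging, 80·w − 22·(1−w) = 0.
So w/(1−w) = 22/80 = 0.2750, giving w = 22/(80+22) = 0.216.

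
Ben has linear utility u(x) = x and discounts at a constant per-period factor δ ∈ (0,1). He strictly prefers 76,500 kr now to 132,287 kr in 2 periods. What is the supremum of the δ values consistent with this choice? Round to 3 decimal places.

δ < 0.760

Under u(x) = x this choice says 76500 > δ^2·132287.
So δ^2 < 76500/132287 = 0.57829; taking the square root of both positive sides preserves the inequality.
δ < 0.57829^(1/2) = 0.760.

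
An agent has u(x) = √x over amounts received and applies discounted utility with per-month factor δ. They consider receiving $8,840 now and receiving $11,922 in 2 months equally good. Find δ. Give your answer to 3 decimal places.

δ ≈ 0.928

Equating discounted utilities: u(8840) = δ^2·u(11922) ⇒ δ^2 = u(8840)/u(11922).
Since u(x) = √x, δ^2 = √(8840/11922) = 0.86110.
Taking the square root: δ = 0.86110^(1/2) ≈ 0.928.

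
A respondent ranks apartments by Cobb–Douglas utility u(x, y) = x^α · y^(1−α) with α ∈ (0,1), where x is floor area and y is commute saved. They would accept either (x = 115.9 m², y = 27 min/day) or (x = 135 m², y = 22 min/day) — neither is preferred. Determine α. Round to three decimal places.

The Cobb–Douglas utilities coincide, so 115.9^α·27^(1−α) = 135^α·22^(1−α).
(115.9/135)^α = (22/27)^(1−α); take logs: α·ln(115.9/135) = (1−α)·ln(22/27), i.e. α·-0.152547 = (1−α)·-0.204794.
So α/(1−α) = (-0.204794)/(-0.152547) = 1.342498, and α = 1.342498/2.342498 ≈ 0.573.

α ≈ 0.573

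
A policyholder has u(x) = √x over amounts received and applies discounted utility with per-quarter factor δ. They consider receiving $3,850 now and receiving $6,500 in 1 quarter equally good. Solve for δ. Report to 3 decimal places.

Indifference means u(3850) = δ · u(6500), so δ = u(3850)/u(6500).
Since u(x) = √x, δ = √(3850/6500) = 0.76962.

δ ≈ 0.770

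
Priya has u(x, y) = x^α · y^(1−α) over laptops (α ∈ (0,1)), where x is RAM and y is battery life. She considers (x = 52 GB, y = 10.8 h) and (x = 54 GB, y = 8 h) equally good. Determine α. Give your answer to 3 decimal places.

α ≈ 0.888

The Cobb–Douglas utilities coincide, so 52^α·10.8^(1−α) = 54^α·8^(1−α).
(52/54)^α = (8/10.8)^(1−α); take logs: α·ln(52/54) = (1−α)·ln(8/10.8), i.e. α·-0.037740 = (1−α)·-0.300105.
Thus α·(-0.337845) = -0.300105, so α = -0.300105/-0.337845 ≈ 0.888.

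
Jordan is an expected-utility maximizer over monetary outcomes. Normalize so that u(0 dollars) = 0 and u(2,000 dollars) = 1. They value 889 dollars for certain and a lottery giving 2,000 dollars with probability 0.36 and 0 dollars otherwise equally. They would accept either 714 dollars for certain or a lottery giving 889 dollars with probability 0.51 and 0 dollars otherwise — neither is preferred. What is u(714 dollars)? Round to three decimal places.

0.184

The first gamble pins u(889 dollars): it must equal 0.36·1 + 0.64·0 = 0.36.
Chaining: u(714 dollars) = 0.51·0.36 + 0.49·0.00 = 0.1836.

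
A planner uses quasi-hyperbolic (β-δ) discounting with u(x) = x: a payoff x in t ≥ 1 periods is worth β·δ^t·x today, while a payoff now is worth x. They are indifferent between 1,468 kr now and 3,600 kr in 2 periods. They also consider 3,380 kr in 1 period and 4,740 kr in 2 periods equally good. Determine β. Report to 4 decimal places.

β ≈ 0.8019

The second indifference involves only future payoffs, so β cancels: β·δ^1·3380 = β·δ^2·4740, giving δ = 3380/4740 = 0.71308.
Now use the now-vs-future pair: 1468 = β·δ^2·3600 gives β = 1468/(0.50848·3600) ≈ 0.8019.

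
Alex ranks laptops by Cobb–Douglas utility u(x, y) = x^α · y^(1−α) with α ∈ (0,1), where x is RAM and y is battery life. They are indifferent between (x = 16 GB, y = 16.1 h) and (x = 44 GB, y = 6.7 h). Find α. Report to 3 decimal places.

Set the two utilities equal: 16^α·16.1^(1−α) = 44^α·6.7^(1−α).
Taking logs: α·ln 16 + (1−α)·ln 16.1 = α·ln 44 + (1−α)·ln 6.7, i.e. α·-1.011601 = (1−α)·-0.876712.
So α/(1−α) = (-0.876712)/(-1.011601) = 0.866658, and α = 0.866658/1.866658 ≈ 0.464.

α ≈ 0.464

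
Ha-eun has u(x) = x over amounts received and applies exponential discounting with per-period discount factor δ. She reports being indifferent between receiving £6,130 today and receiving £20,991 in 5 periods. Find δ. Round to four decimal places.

Indifference means u(6130) = δ^5 · u(20991), so δ^5 = u(6130)/u(20991).
With u(x) = x: δ^5 = 6130/20991 = 0.29203.
Hence δ = (0.29203)^(1/5) = 0.781782.

δ ≈ 0.7818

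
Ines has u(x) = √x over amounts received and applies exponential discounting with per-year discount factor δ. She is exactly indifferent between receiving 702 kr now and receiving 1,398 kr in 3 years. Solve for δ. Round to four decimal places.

Indifference means u(702) = δ^3 · u(1398), so δ^3 = u(702)/u(1398).
With u(x) = √x: δ^3 = √702/√1398 = √(702/1398) = 0.70862.
Hence δ = (0.70862)^(1/3) = 0.891535.

δ ≈ 0.8915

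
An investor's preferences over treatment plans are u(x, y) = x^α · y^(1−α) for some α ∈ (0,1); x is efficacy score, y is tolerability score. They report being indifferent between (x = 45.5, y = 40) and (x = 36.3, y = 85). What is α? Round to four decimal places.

α ≈ 0.7694

The Cobb–Douglas utilities coincide, so 45.5^α·40^(1−α) = 36.3^α·85^(1−α).
Taking logs: α·ln 45.5 + (1−α)·ln 40 = α·ln 36.3 + (1−α)·ln 85, i.e. α·0.2258946 = (1−α)·0.7537718.
Thus α·(0.9796664) = 0.7537718, so α = 0.7537718/0.9796664 ≈ 0.7694.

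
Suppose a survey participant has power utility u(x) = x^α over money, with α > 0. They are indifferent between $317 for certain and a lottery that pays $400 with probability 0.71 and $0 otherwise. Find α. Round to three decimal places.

Since u(0) = 0, the lottery's EU is 0.71·400^α.
Indifference: 317^α = 0.71·400^α, so (317/400)^α = 0.71.
Taking logs: α·ln(317/400) = ln(0.71), so α = -0.342490 / -0.232563 ≈ 1.473.

α ≈ 1.473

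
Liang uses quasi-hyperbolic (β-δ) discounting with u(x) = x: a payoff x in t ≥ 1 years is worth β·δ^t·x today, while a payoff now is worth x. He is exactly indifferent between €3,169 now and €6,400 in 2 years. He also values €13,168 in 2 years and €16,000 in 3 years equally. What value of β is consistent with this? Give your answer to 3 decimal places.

β ≈ 0.731

Both payoffs in the second observation are in the future, so β drops out: δ^2·13168 = δ^3·16000 ⇒ δ = 13168/16000 = 0.82300.
Now use the now-vs-future pair: 3169 = β·δ^2·6400 gives β = 3169/(0.67733·6400) ≈ 0.731.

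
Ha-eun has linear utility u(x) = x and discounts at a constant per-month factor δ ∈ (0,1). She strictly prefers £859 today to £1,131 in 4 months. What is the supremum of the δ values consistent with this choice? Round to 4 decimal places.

δ < 0.9335

Comparing present values: 859 > δ^4·1131.
Dividing by 1131: δ^4 < 0.75950. Both sides are positive, so the 4th root keeps the direction.
δ < 0.75950^(1/4) = 0.9335.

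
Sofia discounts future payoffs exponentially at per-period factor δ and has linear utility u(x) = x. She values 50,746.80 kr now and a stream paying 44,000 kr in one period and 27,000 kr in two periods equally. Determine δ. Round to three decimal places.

δ ≈ 0.780

Present value of the stream is 44000·δ + 27000·δ². Indifference gives 44000δ + 27000δ² = 50746.80.
Rearranged: 27000δ² + 44000δ − 50746.80 = 0.
δ = (−44000 + √(44000² + 4·27000·50746.80)) / (2·27000) = (−44000 + √7416654400.00) / 54000 ≈ 0.780.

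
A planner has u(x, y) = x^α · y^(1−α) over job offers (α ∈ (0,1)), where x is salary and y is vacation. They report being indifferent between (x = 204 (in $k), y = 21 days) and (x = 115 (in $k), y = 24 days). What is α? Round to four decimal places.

α ≈ 0.1889

Set the two utilities equal: 204^α·21^(1−α) = 115^α·24^(1−α).
Taking logs: α·ln 204 + (1−α)·ln 21 = α·ln 115 + (1−α)·ln 24, i.e. α·0.5731879 = (1−α)·0.1335314.
So α/(1−α) = (0.1335314)/(0.5731879) = 0.2329627, and α = 0.2329627/1.2329627 ≈ 0.1889.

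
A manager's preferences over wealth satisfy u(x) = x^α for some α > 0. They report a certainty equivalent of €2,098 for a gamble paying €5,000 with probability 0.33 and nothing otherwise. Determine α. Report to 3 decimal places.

EU(lottery) = 0.33·5000^α + 0.67·0 = 0.33·5000^α.
Equating: 2098^α = 0.33·5000^α, i.e. 0.4196^α = 0.33.
Taking logs: α·ln(2098/5000) = ln(0.33), so α = -1.108663 / -0.868453 ≈ 1.277.

α ≈ 1.277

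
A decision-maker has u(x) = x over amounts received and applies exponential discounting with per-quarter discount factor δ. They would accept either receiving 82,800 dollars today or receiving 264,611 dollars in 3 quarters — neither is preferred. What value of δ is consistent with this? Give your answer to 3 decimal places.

δ ≈ 0.679

Equating discounted utilities: u(82800) = δ^3·u(264611) ⇒ δ^3 = u(82800)/u(264611).
With u(x) = x: δ^3 = 82800/264611 = 0.31291.
Hence δ = (0.31291)^(1/3) = 0.67890.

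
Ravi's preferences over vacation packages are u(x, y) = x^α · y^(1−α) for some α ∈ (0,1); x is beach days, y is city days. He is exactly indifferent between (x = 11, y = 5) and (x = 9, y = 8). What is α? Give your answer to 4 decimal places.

α ≈ 0.7008

Set the two utilities equal: 11^α·5^(1−α) = 9^α·8^(1−α).
(11/9)^α = (8/5)^(1−α); take logs: α·ln(11/9) = (1−α)·ln(8/5), i.e. α·0.2006707 = (1−α)·0.4700036.
Thus α·(0.6706743) = 0.4700036, so α = 0.4700036/0.6706743 ≈ 0.7008.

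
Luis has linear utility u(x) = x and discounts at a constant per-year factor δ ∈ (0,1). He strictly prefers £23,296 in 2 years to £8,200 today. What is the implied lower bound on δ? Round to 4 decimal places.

δ > 0.5933

Comparing present values: 8200 < δ^2·23296.
So δ^2 > 8200/23296 = 0.35199; taking the square root of both positive sides preserves the inequality.
δ > (8200/23296)^(1/2) ≈ 0.5933.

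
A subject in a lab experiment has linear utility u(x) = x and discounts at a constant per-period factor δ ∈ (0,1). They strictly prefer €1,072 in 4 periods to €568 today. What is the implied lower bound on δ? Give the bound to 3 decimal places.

δ > 0.853

Under u(x) = x this choice says 568 < δ^4·1072.
Dividing by 1072: δ^4 > 0.52985. Both sides are positive, so the 4th root keeps the direction.
δ > 0.52985^(1/4) = 0.853.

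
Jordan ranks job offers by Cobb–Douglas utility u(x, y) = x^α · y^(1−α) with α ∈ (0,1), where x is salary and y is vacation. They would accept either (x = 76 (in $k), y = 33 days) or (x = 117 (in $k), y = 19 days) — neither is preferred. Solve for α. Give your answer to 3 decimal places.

α ≈ 0.561

The Cobb–Douglas utilities coincide, so 76^α·33^(1−α) = 117^α·19^(1−α).
Taking logs: α·ln 76 + (1−α)·ln 33 = α·ln 117 + (1−α)·ln 19, i.e. α·-0.431441 = (1−α)·-0.552069.
With A = -0.431441 and B = -0.552069: α·A = (1−α)·B, so α = B/(A+B) = -0.552069/-0.983510 ≈ 0.561.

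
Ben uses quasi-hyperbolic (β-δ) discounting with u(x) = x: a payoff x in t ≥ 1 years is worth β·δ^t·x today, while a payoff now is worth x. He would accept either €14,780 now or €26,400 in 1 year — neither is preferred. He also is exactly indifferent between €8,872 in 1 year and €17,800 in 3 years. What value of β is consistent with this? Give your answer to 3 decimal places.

β ≈ 0.793

Both payoffs in the second observation are in the future, so β drops out: δ^1·8872 = δ^3·17800 ⇒ δ^2 = 8872/17800 = 0.49843, so δ = 0.70599.
Substituting δ into 14780 = β·δ·26400: β = 14780/(18638.231) ≈ 0.793.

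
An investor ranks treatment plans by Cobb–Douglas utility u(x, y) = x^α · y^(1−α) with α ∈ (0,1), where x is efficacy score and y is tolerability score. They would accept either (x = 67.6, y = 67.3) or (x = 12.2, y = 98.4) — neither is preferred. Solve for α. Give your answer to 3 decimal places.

The Cobb–Douglas utilities coincide, so 67.6^α·67.3^(1−α) = 12.2^α·98.4^(1−α).
Rearrange to (67.6/12.2)^α = (98.4/67.3)^(1−α) and take logs: α·1.712172 = (1−α)·0.379881.
With A = 1.712172 and B = 0.379881: α·A = (1−α)·B, so α = B/(A+B) = 0.379881/2.092053 ≈ 0.182.

α ≈ 0.182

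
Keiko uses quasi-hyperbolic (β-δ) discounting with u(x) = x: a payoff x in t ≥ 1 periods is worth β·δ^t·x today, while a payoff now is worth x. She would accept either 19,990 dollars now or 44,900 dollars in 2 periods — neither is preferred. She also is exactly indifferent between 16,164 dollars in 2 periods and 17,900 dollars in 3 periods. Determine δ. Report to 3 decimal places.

δ ≈ 0.903

The second indifference involves only future payoffs, so β cancels: β·δ^2·16164 = β·δ^3·17900, giving δ = 16164/17900 = 0.90302.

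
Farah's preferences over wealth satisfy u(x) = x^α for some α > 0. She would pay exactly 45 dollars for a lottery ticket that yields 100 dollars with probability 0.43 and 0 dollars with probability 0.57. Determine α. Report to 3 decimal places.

The lottery's expected utility is 0.43·u(100) + 0.57·u(0) = 0.43·100^α (since u(0) = 0 for α > 0).
Equating: 45^α = 0.43·100^α, i.e. 0.4500^α = 0.43.
α = ln(0.43) / ln(45/100) = -0.843970/-0.798508 ≈ 1.057.

α ≈ 1.057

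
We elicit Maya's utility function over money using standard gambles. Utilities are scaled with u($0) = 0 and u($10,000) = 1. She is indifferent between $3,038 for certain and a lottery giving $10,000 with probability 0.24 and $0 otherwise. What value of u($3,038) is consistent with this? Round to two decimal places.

0.24

The indifference gives u($3,038) = 0.24·u($10,000) + 0.76·u($0) = 0.24·1 + 0.76·0 = 0.24.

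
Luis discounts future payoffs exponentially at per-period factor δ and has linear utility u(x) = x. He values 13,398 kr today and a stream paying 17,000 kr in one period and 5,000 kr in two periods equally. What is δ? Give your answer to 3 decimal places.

δ ≈ 0.660

Present value of the stream is 17000·δ + 5000·δ². Indifference gives 17000δ + 5000δ² = 13398.
That is, 5000δ² + 17000δ − 13398 = 0, a quadratic in δ.
The positive root is δ = [−17000 + √(17000² + 4·5000·13398)] / (2·5000) = (−17000 + 23600.000)/10000 ≈ 0.660.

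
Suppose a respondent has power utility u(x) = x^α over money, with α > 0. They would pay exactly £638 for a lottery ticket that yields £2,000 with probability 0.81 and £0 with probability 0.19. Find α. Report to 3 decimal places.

The lottery's expected utility is 0.81·u(2000) + 0.19·u(0) = 0.81·2000^α (since u(0) = 0 for α > 0).
Indifference: 638^α = 0.81·2000^α, so (638/2000)^α = 0.81.
α = ln(0.81) / ln(638/2000) = -0.210721/-1.142564 ≈ 0.184.

α ≈ 0.184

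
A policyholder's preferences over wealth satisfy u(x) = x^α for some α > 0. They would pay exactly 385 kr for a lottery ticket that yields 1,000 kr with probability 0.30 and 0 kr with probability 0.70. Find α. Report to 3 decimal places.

The lottery's expected utility is 0.30·u(1000) + 0.70·u(0) = 0.30·1000^α (since u(0) = 0 for α > 0).
Setting u(385) equal to that: 385^α = 0.30·1000^α ⇒ (385/1000)^α = 0.30.
Taking logs: α·ln(385/1000) = ln(0.30), so α = -1.203973 / -0.954512 ≈ 1.261.

α ≈ 1.261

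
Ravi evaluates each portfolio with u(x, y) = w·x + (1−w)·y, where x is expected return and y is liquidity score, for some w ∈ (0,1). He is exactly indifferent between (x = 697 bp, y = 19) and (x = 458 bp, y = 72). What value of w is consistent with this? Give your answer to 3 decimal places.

Equating utilities: w·697 + (1−w)·19 = w·458 + (1−w)·72.
Rearranging, 239·w − 53·(1−w) = 0.
So w/(1−w) = 53/239 = 0.2218, giving w = 53/(239+53) = 0.182.

w = 0.182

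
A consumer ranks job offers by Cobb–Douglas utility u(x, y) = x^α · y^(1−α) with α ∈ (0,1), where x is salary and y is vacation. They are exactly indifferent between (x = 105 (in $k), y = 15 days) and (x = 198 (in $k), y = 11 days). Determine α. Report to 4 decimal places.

Set the two utilities equal: 105^α·15^(1−α) = 198^α·11^(1−α).
(105/198)^α = (11/15)^(1−α); take logs: α·ln(105/198) = (1−α)·ln(11/15), i.e. α·-0.6343067 = (1−α)·-0.3101549.
Thus α·(-0.9444616) = -0.3101549, so α = -0.3101549/-0.9444616 ≈ 0.3284.

α ≈ 0.3284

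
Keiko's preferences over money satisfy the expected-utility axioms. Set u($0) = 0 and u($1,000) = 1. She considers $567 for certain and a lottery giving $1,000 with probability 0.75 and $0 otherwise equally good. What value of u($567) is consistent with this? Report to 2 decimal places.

u($567) equals the lottery's expected utility: 0.75·1 + 0.25·0 = 0.75.

0.75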